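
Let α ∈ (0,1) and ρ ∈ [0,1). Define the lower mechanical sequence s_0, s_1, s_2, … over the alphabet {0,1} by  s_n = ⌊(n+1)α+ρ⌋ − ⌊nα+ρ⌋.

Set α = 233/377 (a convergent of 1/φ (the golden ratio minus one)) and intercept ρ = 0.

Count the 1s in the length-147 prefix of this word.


90

#1s = Σ_{n=0}^{146} s_n = Σ_{n=0}^{146} (⌊(n+1)α+ρ⌋ − ⌊nα+ρ⌋)
the sum telescopes: every ⌊nα+ρ⌋ with 0 < n < 147 appears once with + and once with −, leaving ⌊147α+ρ⌋ − ⌊0·α+ρ⌋
147α + ρ = (147·233) / 377 = 34251/377
ρ = 0/377
⌊34251/377⌋ = 90,  ⌊0/377⌋ = 0
#1s = 90 − 0 = 90


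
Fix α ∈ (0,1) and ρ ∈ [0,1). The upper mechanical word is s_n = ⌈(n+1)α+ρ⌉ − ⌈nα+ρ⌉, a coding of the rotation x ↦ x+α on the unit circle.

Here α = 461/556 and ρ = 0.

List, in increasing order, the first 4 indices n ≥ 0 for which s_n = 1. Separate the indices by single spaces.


n=0: ⌈461/556⌉−⌈0/556⌉ = 1−0 = 1  ← one
n=1: ⌈922/556⌉−⌈461/556⌉ = 2−1 = 1  ← one
n=2: ⌈1383/556⌉−⌈922/556⌉ = 3−2 = 1  ← one
n=3: ⌈1844/556⌉−⌈1383/556⌉ = 4−3 = 1  ← one
positions of the first 4 ones: 0 1 2 3

0 1 2 3


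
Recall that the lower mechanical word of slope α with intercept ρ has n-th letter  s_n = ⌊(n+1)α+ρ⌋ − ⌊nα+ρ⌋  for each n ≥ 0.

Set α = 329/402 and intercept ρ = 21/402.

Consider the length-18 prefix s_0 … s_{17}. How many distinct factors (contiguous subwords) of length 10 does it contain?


9

t_n = ⌊(n·329+21)/402⌋ for n = 0 … 18:
  n=0…9: ⌊21/402⌋=0 ⌊350/402⌋=0 ⌊679/402⌋=1 ⌊1008/402⌋=2 ⌊1337/402⌋=3 ⌊1666/402⌋=4 ⌊1995/402⌋=4 ⌊2324/402⌋=5 ⌊2653/402⌋=6 ⌊2982/402⌋=7
  n=10…18: ⌊3311/402⌋=8 ⌊3640/402⌋=9 ⌊3969/402⌋=9 ⌊4298/402⌋=10 ⌊4627/402⌋=11 ⌊4956/402⌋=12 ⌊5285/402⌋=13 ⌊5614/402⌋=13 ⌊5943/402⌋=14
s_n = t_(n+1) − t_n for n = 0 … 17 gives
prefix = 011110111110111101
slide a length-10 window over [0..9] … [8..17] (9 windows); first occurrence of each distinct factor:
  [  0..  9] 0111101111
  [  1.. 10] 1111011111
  [  2.. 11] 1110111110
  [  3.. 12] 1101111101
  [  4.. 13] 1011111011
  [  5.. 14] 0111110111
  [  6.. 15] 1111101111
  [  7.. 16] 1111011110
  [  8.. 17] 1110111101
distinct factors: {0111101111, 0111110111, 1011111011, 1101111101, 1110111101, 1110111110, 1111011110, 1111011111, 1111101111}
count = 9  (Sturmian bound for length 10 is 11)


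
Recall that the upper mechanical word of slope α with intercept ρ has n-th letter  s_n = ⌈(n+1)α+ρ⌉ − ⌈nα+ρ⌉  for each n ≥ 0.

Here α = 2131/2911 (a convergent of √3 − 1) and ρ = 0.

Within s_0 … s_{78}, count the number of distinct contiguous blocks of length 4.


t_n = ⌈(n·2131)/2911⌉ for n = 0 … 79:
  n=0…9: ⌈0/2911⌉=0 ⌈2131/2911⌉=1 ⌈4262/2911⌉=2 ⌈6393/2911⌉=3 ⌈8524/2911⌉=3 ⌈10655/2911⌉=4 ⌈12786/2911⌉=5 ⌈14917/2911⌉=6 ⌈17048/2911⌉=6 ⌈19179/2911⌉=7
  n=10…19: ⌈21310/2911⌉=8 ⌈23441/2911⌉=9 ⌈25572/2911⌉=9 ⌈27703/2911⌉=10 ⌈29834/2911⌉=11 ⌈31965/2911⌉=11 ⌈34096/2911⌉=12 ⌈36227/2911⌉=13 ⌈38358/2911⌉=14 ⌈40489/2911⌉=14
  n=20…29: ⌈42620/2911⌉=15 ⌈44751/2911⌉=16 ⌈46882/2911⌉=17 ⌈49013/2911⌉=17 ⌈51144/2911⌉=18 ⌈53275/2911⌉=19 ⌈55406/2911⌉=20 ⌈57537/2911⌉=20 ⌈59668/2911⌉=21 ⌈61799/2911⌉=22
  n=30…39: ⌈63930/2911⌉=22 ⌈66061/2911⌉=23 ⌈68192/2911⌉=24 ⌈70323/2911⌉=25 ⌈72454/2911⌉=25 ⌈74585/2911⌉=26 ⌈76716/2911⌉=27 ⌈78847/2911⌉=28 ⌈80978/2911⌉=28 ⌈83109/2911⌉=29
  n=40…49: ⌈85240/2911⌉=30 ⌈87371/2911⌉=31 ⌈89502/2911⌉=31 ⌈91633/2911⌉=32 ⌈93764/2911⌉=33 ⌈95895/2911⌉=33 ⌈98026/2911⌉=34 ⌈100157/2911⌉=35 ⌈102288/2911⌉=36 ⌈104419/2911⌉=36
  n=50…59: ⌈106550/2911⌉=37 ⌈108681/2911⌉=38 ⌈110812/2911⌉=39 ⌈112943/2911⌉=39 ⌈115074/2911⌉=40 ⌈117205/2911⌉=41 ⌈119336/2911⌉=41 ⌈121467/2911⌉=42 ⌈123598/2911⌉=43 ⌈125729/2911⌉=44
  n=60…69: ⌈127860/2911⌉=44 ⌈129991/2911⌉=45 ⌈132122/2911⌉=46 ⌈134253/2911⌉=47 ⌈136384/2911⌉=47 ⌈138515/2911⌉=48 ⌈140646/2911⌉=49 ⌈142777/2911⌉=50 ⌈144908/2911⌉=50 ⌈147039/2911⌉=51
  n=70…79: ⌈149170/2911⌉=52 ⌈151301/2911⌉=52 ⌈153432/2911⌉=53 ⌈155563/2911⌉=54 ⌈157694/2911⌉=55 ⌈159825/2911⌉=55 ⌈161956/2911⌉=56 ⌈164087/2911⌉=57 ⌈166218/2911⌉=58 ⌈168349/2911⌉=58
s_n = t_(n+1) − t_n for n = 0 … 78 gives
prefix = 1110111011101101110111011101101110111011101101110111011011101110111011011101110
slide a length-4 window over [0..3] … [75..78] (76 windows); first occurrence of each distinct factor:
  [  0..  3] 1110
  [  1..  4] 1101
  [  2..  5] 1011
  [  3..  6] 0111
  [ 11.. 14] 0110
  (the other 71 windows repeat one of these)
distinct factors: {0110, 0111, 1011, 1101, 1110}
count = 5  (Sturmian bound for length 4 is 5)

5


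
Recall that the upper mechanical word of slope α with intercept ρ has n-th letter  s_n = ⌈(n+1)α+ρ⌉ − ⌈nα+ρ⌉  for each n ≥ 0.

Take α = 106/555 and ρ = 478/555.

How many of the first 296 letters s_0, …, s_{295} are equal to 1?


57

#1s = Σ_{n=0}^{295} s_n = Σ_{n=0}^{295} (⌈(n+1)α+ρ⌉ − ⌈nα+ρ⌉)
the sum telescopes: every ⌈nα+ρ⌉ with 0 < n < 296 appears once with + and once with −, leaving ⌈296α+ρ⌉ − ⌈0·α+ρ⌉
296α + ρ = (296·106 + 478) / 555 = 31854/555
ρ = 478/555
⌈31854/555⌉ = 58,  ⌈478/555⌉ = 1
#1s = 58 − 1 = 57


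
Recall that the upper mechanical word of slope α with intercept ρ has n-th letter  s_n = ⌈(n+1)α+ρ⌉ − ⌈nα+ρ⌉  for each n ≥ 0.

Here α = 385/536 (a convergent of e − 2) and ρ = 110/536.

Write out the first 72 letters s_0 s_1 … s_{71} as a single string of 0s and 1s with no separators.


011101101110110111011101101110110111011011101101110110111011101101110110

n=0: ⌈(1·385+110)/536⌉ − ⌈(0·385+110)/536⌉ = ⌈495/536⌉ − ⌈110/536⌉ = 1 − 1 = 0
n=1: ⌈(2·385+110)/536⌉ − ⌈(1·385+110)/536⌉ = ⌈880/536⌉ − ⌈495/536⌉ = 2 − 1 = 1
n=2: ⌈(3·385+110)/536⌉ − ⌈(2·385+110)/536⌉ = ⌈1265/536⌉ − ⌈880/536⌉ = 3 − 2 = 1
n=3: ⌈(4·385+110)/536⌉ − ⌈(3·385+110)/536⌉ = ⌈1650/536⌉ − ⌈1265/536⌉ = 4 − 3 = 1
n=4: ⌈(5·385+110)/536⌉ − ⌈(4·385+110)/536⌉ = ⌈2035/536⌉ − ⌈1650/536⌉ = 4 − 4 = 0
n=5: ⌈(6·385+110)/536⌉ − ⌈(5·385+110)/536⌉ = ⌈2420/536⌉ − ⌈2035/536⌉ = 5 − 4 = 1
n=6: ⌈(7·385+110)/536⌉ − ⌈(6·385+110)/536⌉ = ⌈2805/536⌉ − ⌈2420/536⌉ = 6 − 5 = 1
n=7: ⌈(8·385+110)/536⌉ − ⌈(7·385+110)/536⌉ = ⌈3190/536⌉ − ⌈2805/536⌉ = 6 − 6 = 0
n=8: ⌈(9·385+110)/536⌉ − ⌈(8·385+110)/536⌉ = ⌈3575/536⌉ − ⌈3190/536⌉ = 7 − 6 = 1
n=9: ⌈(10·385+110)/536⌉ − ⌈(9·385+110)/536⌉ = ⌈3960/536⌉ − ⌈3575/536⌉ = 8 − 7 = 1
n=10: ⌈(11·385+110)/536⌉ − ⌈(10·385+110)/536⌉ = ⌈4345/536⌉ − ⌈3960/536⌉ = 9 − 8 = 1
n=11: ⌈(12·385+110)/536⌉ − ⌈(11·385+110)/536⌉ = ⌈4730/536⌉ − ⌈4345/536⌉ = 9 − 9 = 0
n=12: ⌈(13·385+110)/536⌉ − ⌈(12·385+110)/536⌉ = ⌈5115/536⌉ − ⌈4730/536⌉ = 10 − 9 = 1
n=13: ⌈(14·385+110)/536⌉ − ⌈(13·385+110)/536⌉ = ⌈5500/536⌉ − ⌈5115/536⌉ = 11 − 10 = 1
n=14: ⌈(15·385+110)/536⌉ − ⌈(14·385+110)/536⌉ = ⌈5885/536⌉ − ⌈5500/536⌉ = 11 − 11 = 0
n=15: ⌈(16·385+110)/536⌉ − ⌈(15·385+110)/536⌉ = ⌈6270/536⌉ − ⌈5885/536⌉ = 12 − 11 = 1
n=16: ⌈(17·385+110)/536⌉ − ⌈(16·385+110)/536⌉ = ⌈6655/536⌉ − ⌈6270/536⌉ = 13 − 12 = 1
n=17: ⌈(18·385+110)/536⌉ − ⌈(17·385+110)/536⌉ = ⌈7040/536⌉ − ⌈6655/536⌉ = 14 − 13 = 1
n=18: ⌈(19·385+110)/536⌉ − ⌈(18·385+110)/536⌉ = ⌈7425/536⌉ − ⌈7040/536⌉ = 14 − 14 = 0
n=19: ⌈(20·385+110)/536⌉ − ⌈(19·385+110)/536⌉ = ⌈7810/536⌉ − ⌈7425/536⌉ = 15 − 14 = 1
n=20: ⌈(21·385+110)/536⌉ − ⌈(20·385+110)/536⌉ = ⌈8195/536⌉ − ⌈7810/536⌉ = 16 − 15 = 1
n=21: ⌈(22·385+110)/536⌉ − ⌈(21·385+110)/536⌉ = ⌈8580/536⌉ − ⌈8195/536⌉ = 17 − 16 = 1
n=22: ⌈(23·385+110)/536⌉ − ⌈(22·385+110)/536⌉ = ⌈8965/536⌉ − ⌈8580/536⌉ = 17 − 17 = 0
n=23: ⌈(24·385+110)/536⌉ − ⌈(23·385+110)/536⌉ = ⌈9350/536⌉ − ⌈8965/536⌉ = 18 − 17 = 1
n=24: ⌈(25·385+110)/536⌉ − ⌈(24·385+110)/536⌉ = ⌈9735/536⌉ − ⌈9350/536⌉ = 19 − 18 = 1
n=25: ⌈(26·385+110)/536⌉ − ⌈(25·385+110)/536⌉ = ⌈10120/536⌉ − ⌈9735/536⌉ = 19 − 19 = 0
n=26: ⌈(27·385+110)/536⌉ − ⌈(26·385+110)/536⌉ = ⌈10505/536⌉ − ⌈10120/536⌉ = 20 − 19 = 1
n=27: ⌈(28·385+110)/536⌉ − ⌈(27·385+110)/536⌉ = ⌈10890/536⌉ − ⌈10505/536⌉ = 21 − 20 = 1
n=28: ⌈(29·385+110)/536⌉ − ⌈(28·385+110)/536⌉ = ⌈11275/536⌉ − ⌈10890/536⌉ = 22 − 21 = 1
n=29: ⌈(30·385+110)/536⌉ − ⌈(29·385+110)/536⌉ = ⌈11660/536⌉ − ⌈11275/536⌉ = 22 − 22 = 0
n=30: ⌈(31·385+110)/536⌉ − ⌈(30·385+110)/536⌉ = ⌈12045/536⌉ − ⌈11660/536⌉ = 23 − 22 = 1
n=31: ⌈(32·385+110)/536⌉ − ⌈(31·385+110)/536⌉ = ⌈12430/536⌉ − ⌈12045/536⌉ = 24 − 23 = 1
n=32: ⌈(33·385+110)/536⌉ − ⌈(32·385+110)/536⌉ = ⌈12815/536⌉ − ⌈12430/536⌉ = 24 − 24 = 0
n=33: ⌈(34·385+110)/536⌉ − ⌈(33·385+110)/536⌉ = ⌈13200/536⌉ − ⌈12815/536⌉ = 25 − 24 = 1
n=34: ⌈(35·385+110)/536⌉ − ⌈(34·385+110)/536⌉ = ⌈13585/536⌉ − ⌈13200/536⌉ = 26 − 25 = 1
n=35: ⌈(36·385+110)/536⌉ − ⌈(35·385+110)/536⌉ = ⌈13970/536⌉ − ⌈13585/536⌉ = 27 − 26 = 1
n=36: ⌈(37·385+110)/536⌉ − ⌈(36·385+110)/536⌉ = ⌈14355/536⌉ − ⌈13970/536⌉ = 27 − 27 = 0
n=37: ⌈(38·385+110)/536⌉ − ⌈(37·385+110)/536⌉ = ⌈14740/536⌉ − ⌈14355/536⌉ = 28 − 27 = 1
n=38: ⌈(39·385+110)/536⌉ − ⌈(38·385+110)/536⌉ = ⌈15125/536⌉ − ⌈14740/536⌉ = 29 − 28 = 1
n=39: ⌈(40·385+110)/536⌉ − ⌈(39·385+110)/536⌉ = ⌈15510/536⌉ − ⌈15125/536⌉ = 29 − 29 = 0
n=40: ⌈(41·385+110)/536⌉ − ⌈(40·385+110)/536⌉ = ⌈15895/536⌉ − ⌈15510/536⌉ = 30 − 29 = 1
n=41: ⌈(42·385+110)/536⌉ − ⌈(41·385+110)/536⌉ = ⌈16280/536⌉ − ⌈15895/536⌉ = 31 − 30 = 1
n=42: ⌈(43·385+110)/536⌉ − ⌈(42·385+110)/536⌉ = ⌈16665/536⌉ − ⌈16280/536⌉ = 32 − 31 = 1
n=43: ⌈(44·385+110)/536⌉ − ⌈(43·385+110)/536⌉ = ⌈17050/536⌉ − ⌈16665/536⌉ = 32 − 32 = 0
n=44: ⌈(45·385+110)/536⌉ − ⌈(44·385+110)/536⌉ = ⌈17435/536⌉ − ⌈17050/536⌉ = 33 − 32 = 1
n=45: ⌈(46·385+110)/536⌉ − ⌈(45·385+110)/536⌉ = ⌈17820/536⌉ − ⌈17435/536⌉ = 34 − 33 = 1
n=46: ⌈(47·385+110)/536⌉ − ⌈(46·385+110)/536⌉ = ⌈18205/536⌉ − ⌈17820/536⌉ = 34 − 34 = 0
n=47: ⌈(48·385+110)/536⌉ − ⌈(47·385+110)/536⌉ = ⌈18590/536⌉ − ⌈18205/536⌉ = 35 − 34 = 1
n=48: ⌈(49·385+110)/536⌉ − ⌈(48·385+110)/536⌉ = ⌈18975/536⌉ − ⌈18590/536⌉ = 36 − 35 = 1
n=49: ⌈(50·385+110)/536⌉ − ⌈(49·385+110)/536⌉ = ⌈19360/536⌉ − ⌈18975/536⌉ = 37 − 36 = 1
n=50: ⌈(51·385+110)/536⌉ − ⌈(50·385+110)/536⌉ = ⌈19745/536⌉ − ⌈19360/536⌉ = 37 − 37 = 0
n=51: ⌈(52·385+110)/536⌉ − ⌈(51·385+110)/536⌉ = ⌈20130/536⌉ − ⌈19745/536⌉ = 38 − 37 = 1
n=52: ⌈(53·385+110)/536⌉ − ⌈(52·385+110)/536⌉ = ⌈20515/536⌉ − ⌈20130/536⌉ = 39 − 38 = 1
n=53: ⌈(54·385+110)/536⌉ − ⌈(53·385+110)/536⌉ = ⌈20900/536⌉ − ⌈20515/536⌉ = 39 − 39 = 0
n=54: ⌈(55·385+110)/536⌉ − ⌈(54·385+110)/536⌉ = ⌈21285/536⌉ − ⌈20900/536⌉ = 40 − 39 = 1
n=55: ⌈(56·385+110)/536⌉ − ⌈(55·385+110)/536⌉ = ⌈21670/536⌉ − ⌈21285/536⌉ = 41 − 40 = 1
n=56: ⌈(57·385+110)/536⌉ − ⌈(56·385+110)/536⌉ = ⌈22055/536⌉ − ⌈21670/536⌉ = 42 − 41 = 1
n=57: ⌈(58·385+110)/536⌉ − ⌈(57·385+110)/536⌉ = ⌈22440/536⌉ − ⌈22055/536⌉ = 42 − 42 = 0
n=58: ⌈(59·385+110)/536⌉ − ⌈(58·385+110)/536⌉ = ⌈22825/536⌉ − ⌈22440/536⌉ = 43 − 42 = 1
n=59: ⌈(60·385+110)/536⌉ − ⌈(59·385+110)/536⌉ = ⌈23210/536⌉ − ⌈22825/536⌉ = 44 − 43 = 1
n=60: ⌈(61·385+110)/536⌉ − ⌈(60·385+110)/536⌉ = ⌈23595/536⌉ − ⌈23210/536⌉ = 45 − 44 = 1
n=61: ⌈(62·385+110)/536⌉ − ⌈(61·385+110)/536⌉ = ⌈23980/536⌉ − ⌈23595/536⌉ = 45 − 45 = 0
n=62: ⌈(63·385+110)/536⌉ − ⌈(62·385+110)/536⌉ = ⌈24365/536⌉ − ⌈23980/536⌉ = 46 − 45 = 1
n=63: ⌈(64·385+110)/536⌉ − ⌈(63·385+110)/536⌉ = ⌈24750/536⌉ − ⌈24365/536⌉ = 47 − 46 = 1
n=64: ⌈(65·385+110)/536⌉ − ⌈(64·385+110)/536⌉ = ⌈25135/536⌉ − ⌈24750/536⌉ = 47 − 47 = 0
n=65: ⌈(66·385+110)/536⌉ − ⌈(65·385+110)/536⌉ = ⌈25520/536⌉ − ⌈25135/536⌉ = 48 − 47 = 1
n=66: ⌈(67·385+110)/536⌉ − ⌈(66·385+110)/536⌉ = ⌈25905/536⌉ − ⌈25520/536⌉ = 49 − 48 = 1
n=67: ⌈(68·385+110)/536⌉ − ⌈(67·385+110)/536⌉ = ⌈26290/536⌉ − ⌈25905/536⌉ = 50 − 49 = 1
n=68: ⌈(69·385+110)/536⌉ − ⌈(68·385+110)/536⌉ = ⌈26675/536⌉ − ⌈26290/536⌉ = 50 − 50 = 0
n=69: ⌈(70·385+110)/536⌉ − ⌈(69·385+110)/536⌉ = ⌈27060/536⌉ − ⌈26675/536⌉ = 51 − 50 = 1
n=70: ⌈(71·385+110)/536⌉ − ⌈(70·385+110)/536⌉ = ⌈27445/536⌉ − ⌈27060/536⌉ = 52 − 51 = 1
n=71: ⌈(72·385+110)/536⌉ − ⌈(71·385+110)/536⌉ = ⌈27830/536⌉ − ⌈27445/536⌉ = 52 − 52 = 0


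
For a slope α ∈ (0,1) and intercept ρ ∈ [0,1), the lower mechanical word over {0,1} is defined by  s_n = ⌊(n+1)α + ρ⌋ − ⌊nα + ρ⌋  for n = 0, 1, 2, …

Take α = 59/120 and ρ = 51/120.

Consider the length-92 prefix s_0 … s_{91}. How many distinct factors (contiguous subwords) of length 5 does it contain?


t_n = ⌊(n·59+51)/120⌋ for n = 0 … 92:
  n=0…9: ⌊51/120⌋=0 ⌊110/120⌋=0 ⌊169/120⌋=1 ⌊228/120⌋=1 ⌊287/120⌋=2 ⌊346/120⌋=2 ⌊405/120⌋=3 ⌊464/120⌋=3 ⌊523/120⌋=4 ⌊582/120⌋=4
  n=10…19: ⌊641/120⌋=5 ⌊700/120⌋=5 ⌊759/120⌋=6 ⌊818/120⌋=6 ⌊877/120⌋=7 ⌊936/120⌋=7 ⌊995/120⌋=8 ⌊1054/120⌋=8 ⌊1113/120⌋=9 ⌊1172/120⌋=9
  n=20…29: ⌊1231/120⌋=10 ⌊1290/120⌋=10 ⌊1349/120⌋=11 ⌊1408/120⌋=11 ⌊1467/120⌋=12 ⌊1526/120⌋=12 ⌊1585/120⌋=13 ⌊1644/120⌋=13 ⌊1703/120⌋=14 ⌊1762/120⌋=14
  n=30…39: ⌊1821/120⌋=15 ⌊1880/120⌋=15 ⌊1939/120⌋=16 ⌊1998/120⌋=16 ⌊2057/120⌋=17 ⌊2116/120⌋=17 ⌊2175/120⌋=18 ⌊2234/120⌋=18 ⌊2293/120⌋=19 ⌊2352/120⌋=19
  n=40…49: ⌊2411/120⌋=20 ⌊2470/120⌋=20 ⌊2529/120⌋=21 ⌊2588/120⌋=21 ⌊2647/120⌋=22 ⌊2706/120⌋=22 ⌊2765/120⌋=23 ⌊2824/120⌋=23 ⌊2883/120⌋=24 ⌊2942/120⌋=24
  n=50…59: ⌊3001/120⌋=25 ⌊3060/120⌋=25 ⌊3119/120⌋=25 ⌊3178/120⌋=26 ⌊3237/120⌋=26 ⌊3296/120⌋=27 ⌊3355/120⌋=27 ⌊3414/120⌋=28 ⌊3473/120⌋=28 ⌊3532/120⌋=29
  n=60…69: ⌊3591/120⌋=29 ⌊3650/120⌋=30 ⌊3709/120⌋=30 ⌊3768/120⌋=31 ⌊3827/120⌋=31 ⌊3886/120⌋=32 ⌊3945/120⌋=32 ⌊4004/120⌋=33 ⌊4063/120⌋=33 ⌊4122/120⌋=34
  n=70…79: ⌊4181/120⌋=34 ⌊4240/120⌋=35 ⌊4299/120⌋=35 ⌊4358/120⌋=36 ⌊4417/120⌋=36 ⌊4476/120⌋=37 ⌊4535/120⌋=37 ⌊4594/120⌋=38 ⌊4653/120⌋=38 ⌊4712/120⌋=39
  n=80…89: ⌊4771/120⌋=39 ⌊4830/120⌋=40 ⌊4889/120⌋=40 ⌊4948/120⌋=41 ⌊5007/120⌋=41 ⌊5066/120⌋=42 ⌊5125/120⌋=42 ⌊5184/120⌋=43 ⌊5243/120⌋=43 ⌊5302/120⌋=44
  n=90…92: ⌊5361/120⌋=44 ⌊5420/120⌋=45 ⌊5479/120⌋=45
s_n = t_(n+1) − t_n for n = 0 … 91 gives
prefix = 01010101010101010101010101010101010101010101010101001010101010101010101010101010101010101010
slide a length-5 window over [0..4] … [87..91] (88 windows); first occurrence of each distinct factor:
  [  0..  4] 01010
  [  1..  5] 10101
  [ 47.. 51] 10100
  [ 48.. 52] 01001
  [ 49.. 53] 10010
  [ 50.. 54] 00101
  (the other 82 windows repeat one of these)
distinct factors: {00101, 01001, 01010, 10010, 10100, 10101}
count = 6  (Sturmian bound for length 5 is 6)

6


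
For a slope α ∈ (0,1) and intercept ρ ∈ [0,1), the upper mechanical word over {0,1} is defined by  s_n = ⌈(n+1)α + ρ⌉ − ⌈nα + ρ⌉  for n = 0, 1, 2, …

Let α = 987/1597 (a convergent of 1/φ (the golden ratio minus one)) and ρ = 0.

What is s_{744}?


1

(n+1)α + ρ = (745·987) / 1597 = 735315/1597
nα + ρ     = (744·987) / 1597 = 734328/1597
⌈735315/1597⌉ = 461,  ⌈734328/1597⌉ = 460
s_{744} = 461 − 460 = 1


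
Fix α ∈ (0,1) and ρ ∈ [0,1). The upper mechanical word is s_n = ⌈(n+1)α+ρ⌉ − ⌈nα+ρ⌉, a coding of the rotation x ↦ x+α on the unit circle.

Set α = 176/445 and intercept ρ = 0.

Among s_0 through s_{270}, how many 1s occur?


#1s = Σ_{n=0}^{270} s_n = Σ_{n=0}^{270} (⌈(n+1)α+ρ⌉ − ⌈nα+ρ⌉)
the sum telescopes: every ⌈nα+ρ⌉ with 0 < n < 271 appears once with + and once with −, leaving ⌈271α+ρ⌉ − ⌈0·α+ρ⌉
271α + ρ = (271·176) / 445 = 47696/445
ρ = 0/445
⌈47696/445⌉ = 108,  ⌈0/445⌉ = 0
#1s = 108 − 0 = 108

108


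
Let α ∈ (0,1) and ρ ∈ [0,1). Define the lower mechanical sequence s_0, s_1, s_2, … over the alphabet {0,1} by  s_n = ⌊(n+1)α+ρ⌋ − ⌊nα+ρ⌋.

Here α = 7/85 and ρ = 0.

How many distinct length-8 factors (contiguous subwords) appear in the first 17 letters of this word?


6

t_n = ⌊(n·7)/85⌋ for n = 0 … 17:
  n=0…9: ⌊0/85⌋=0 ⌊7/85⌋=0 ⌊14/85⌋=0 ⌊21/85⌋=0 ⌊28/85⌋=0 ⌊35/85⌋=0 ⌊42/85⌋=0 ⌊49/85⌋=0 ⌊56/85⌋=0 ⌊63/85⌋=0
  n=10…17: ⌊70/85⌋=0 ⌊77/85⌋=0 ⌊84/85⌋=0 ⌊91/85⌋=1 ⌊98/85⌋=1 ⌊105/85⌋=1 ⌊112/85⌋=1 ⌊119/85⌋=1
s_n = t_(n+1) − t_n for n = 0 … 16 gives
prefix = 00000000000010000
slide a length-8 window over [0..7] … [9..16] (10 windows); first occurrence of each distinct factor:
  [  0..  7] 00000000
  [  5.. 12] 00000001
  [  6.. 13] 00000010
  [  7.. 14] 00000100
  [  8.. 15] 00001000
  [  9.. 16] 00010000
  (the other 4 windows repeat one of these)
distinct factors: {00000000, 00000001, 00000010, 00000100, 00001000, 00010000}
count = 6  (Sturmian bound for length 8 is 9)


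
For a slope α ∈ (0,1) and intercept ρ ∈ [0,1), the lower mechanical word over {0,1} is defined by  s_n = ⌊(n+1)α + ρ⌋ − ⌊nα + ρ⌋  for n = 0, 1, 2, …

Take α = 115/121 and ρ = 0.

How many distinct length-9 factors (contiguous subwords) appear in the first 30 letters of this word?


10

t_n = ⌊(n·115)/121⌋ for n = 0 … 30:
  n=0…9: ⌊0/121⌋=0 ⌊115/121⌋=0 ⌊230/121⌋=1 ⌊345/121⌋=2 ⌊460/121⌋=3 ⌊575/121⌋=4 ⌊690/121⌋=5 ⌊805/121⌋=6 ⌊920/121⌋=7 ⌊1035/121⌋=8
  n=10…19: ⌊1150/121⌋=9 ⌊1265/121⌋=10 ⌊1380/121⌋=11 ⌊1495/121⌋=12 ⌊1610/121⌋=13 ⌊1725/121⌋=14 ⌊1840/121⌋=15 ⌊1955/121⌋=16 ⌊2070/121⌋=17 ⌊2185/121⌋=18
  n=20…29: ⌊2300/121⌋=19 ⌊2415/121⌋=19 ⌊2530/121⌋=20 ⌊2645/121⌋=21 ⌊2760/121⌋=22 ⌊2875/121⌋=23 ⌊2990/121⌋=24 ⌊3105/121⌋=25 ⌊3220/121⌋=26 ⌊3335/121⌋=27
  n=30: ⌊3450/121⌋=28
s_n = t_(n+1) − t_n for n = 0 … 29 gives
prefix = 011111111111111111110111111111
slide a length-9 window over [0..8] … [21..29] (22 windows); first occurrence of each distinct factor:
  [  0..  8] 011111111
  [  1..  9] 111111111
  [ 12.. 20] 111111110
  [ 13.. 21] 111111101
  [ 14.. 22] 111111011
  [ 15.. 23] 111110111
  [ 16.. 24] 111101111
  [ 17.. 25] 111011111
  [ 18.. 26] 110111111
  [ 19.. 27] 101111111
  (the other 12 windows repeat one of these)
distinct factors: {011111111, 101111111, 110111111, 111011111, 111101111, 111110111, 111111011, 111111101, 111111110, 111111111}
count = 10  (Sturmian bound for length 9 is 10)


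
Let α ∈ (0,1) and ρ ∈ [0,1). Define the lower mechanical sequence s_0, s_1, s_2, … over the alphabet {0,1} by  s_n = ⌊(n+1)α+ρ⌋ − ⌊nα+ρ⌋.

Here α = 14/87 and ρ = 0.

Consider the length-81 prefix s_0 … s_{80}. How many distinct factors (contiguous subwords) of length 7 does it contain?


8

t_n = ⌊(n·14)/87⌋ for n = 0 … 81:
  n=0…9: ⌊0/87⌋=0 ⌊14/87⌋=0 ⌊28/87⌋=0 ⌊42/87⌋=0 ⌊56/87⌋=0 ⌊70/87⌋=0 ⌊84/87⌋=0 ⌊98/87⌋=1 ⌊112/87⌋=1 ⌊126/87⌋=1
  n=10…19: ⌊140/87⌋=1 ⌊154/87⌋=1 ⌊168/87⌋=1 ⌊182/87⌋=2 ⌊196/87⌋=2 ⌊210/87⌋=2 ⌊224/87⌋=2 ⌊238/87⌋=2 ⌊252/87⌋=2 ⌊266/87⌋=3
  n=20…29: ⌊280/87⌋=3 ⌊294/87⌋=3 ⌊308/87⌋=3 ⌊322/87⌋=3 ⌊336/87⌋=3 ⌊350/87⌋=4 ⌊364/87⌋=4 ⌊378/87⌋=4 ⌊392/87⌋=4 ⌊406/87⌋=4
  n=30…39: ⌊420/87⌋=4 ⌊434/87⌋=4 ⌊448/87⌋=5 ⌊462/87⌋=5 ⌊476/87⌋=5 ⌊490/87⌋=5 ⌊504/87⌋=5 ⌊518/87⌋=5 ⌊532/87⌋=6 ⌊546/87⌋=6
  n=40…49: ⌊560/87⌋=6 ⌊574/87⌋=6 ⌊588/87⌋=6 ⌊602/87⌋=6 ⌊616/87⌋=7 ⌊630/87⌋=7 ⌊644/87⌋=7 ⌊658/87⌋=7 ⌊672/87⌋=7 ⌊686/87⌋=7
  n=50…59: ⌊700/87⌋=8 ⌊714/87⌋=8 ⌊728/87⌋=8 ⌊742/87⌋=8 ⌊756/87⌋=8 ⌊770/87⌋=8 ⌊784/87⌋=9 ⌊798/87⌋=9 ⌊812/87⌋=9 ⌊826/87⌋=9
  n=60…69: ⌊840/87⌋=9 ⌊854/87⌋=9 ⌊868/87⌋=9 ⌊882/87⌋=10 ⌊896/87⌋=10 ⌊910/87⌋=10 ⌊924/87⌋=10 ⌊938/87⌋=10 ⌊952/87⌋=10 ⌊966/87⌋=11
  n=70…79: ⌊980/87⌋=11 ⌊994/87⌋=11 ⌊1008/87⌋=11 ⌊1022/87⌋=11 ⌊1036/87⌋=11 ⌊1050/87⌋=12 ⌊1064/87⌋=12 ⌊1078/87⌋=12 ⌊1092/87⌋=12 ⌊1106/87⌋=12
  n=80…81: ⌊1120/87⌋=12 ⌊1134/87⌋=13
s_n = t_(n+1) − t_n for n = 0 … 80 gives
prefix = 000000100000100000100000100000010000010000010000010000010000001000001000001000001
slide a length-7 window over [0..6] … [74..80] (75 windows); first occurrence of each distinct factor:
  [  0..  6] 0000001
  [  1..  7] 0000010
  [  2..  8] 0000100
  [  3..  9] 0001000
  [  4.. 10] 0010000
  [  5.. 11] 0100000
  [  6.. 12] 1000001
  [ 24.. 30] 1000000
  (the other 67 windows repeat one of these)
distinct factors: {0000001, 0000010, 0000100, 0001000, 0010000, 0100000, 1000000, 1000001}
count = 8  (Sturmian bound for length 7 is 8)


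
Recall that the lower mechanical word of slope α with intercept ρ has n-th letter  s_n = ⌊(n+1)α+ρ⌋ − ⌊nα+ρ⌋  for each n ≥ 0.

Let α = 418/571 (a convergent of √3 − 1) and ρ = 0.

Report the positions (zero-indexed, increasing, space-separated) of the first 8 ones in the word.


1 2 4 5 6 8 9 10

n=0: ⌊418/571⌋−⌊0/571⌋ = 0−0 = 0
n=1: ⌊836/571⌋−⌊418/571⌋ = 1−0 = 1  ← one
n=2: ⌊1254/571⌋−⌊836/571⌋ = 2−1 = 1  ← one
n=3: ⌊1672/571⌋−⌊1254/571⌋ = 2−2 = 0
n=4: ⌊2090/571⌋−⌊1672/571⌋ = 3−2 = 1  ← one
n=5: ⌊2508/571⌋−⌊2090/571⌋ = 4−3 = 1  ← one
n=6: ⌊2926/571⌋−⌊2508/571⌋ = 5−4 = 1  ← one
n=7: ⌊3344/571⌋−⌊2926/571⌋ = 5−5 = 0
n=8: ⌊3762/571⌋−⌊3344/571⌋ = 6−5 = 1  ← one
n=9: ⌊4180/571⌋−⌊3762/571⌋ = 7−6 = 1  ← one
n=10: ⌊4598/571⌋−⌊4180/571⌋ = 8−7 = 1  ← one
positions of the first 8 ones: 1 2 4 5 6 8 9 10


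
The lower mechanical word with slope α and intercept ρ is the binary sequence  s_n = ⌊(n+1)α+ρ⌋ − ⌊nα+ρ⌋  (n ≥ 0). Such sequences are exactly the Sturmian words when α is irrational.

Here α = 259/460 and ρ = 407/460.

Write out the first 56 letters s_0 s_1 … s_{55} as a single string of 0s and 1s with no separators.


n=0: ⌊(1·259+407)/460⌋ − ⌊(0·259+407)/460⌋ = ⌊666/460⌋ − ⌊407/460⌋ = 1 − 0 = 1
n=1: ⌊(2·259+407)/460⌋ − ⌊(1·259+407)/460⌋ = ⌊925/460⌋ − ⌊666/460⌋ = 2 − 1 = 1
n=2: ⌊(3·259+407)/460⌋ − ⌊(2·259+407)/460⌋ = ⌊1184/460⌋ − ⌊925/460⌋ = 2 − 2 = 0
n=3: ⌊(4·259+407)/460⌋ − ⌊(3·259+407)/460⌋ = ⌊1443/460⌋ − ⌊1184/460⌋ = 3 − 2 = 1
n=4: ⌊(5·259+407)/460⌋ − ⌊(4·259+407)/460⌋ = ⌊1702/460⌋ − ⌊1443/460⌋ = 3 − 3 = 0
n=5: ⌊(6·259+407)/460⌋ − ⌊(5·259+407)/460⌋ = ⌊1961/460⌋ − ⌊1702/460⌋ = 4 − 3 = 1
n=6: ⌊(7·259+407)/460⌋ − ⌊(6·259+407)/460⌋ = ⌊2220/460⌋ − ⌊1961/460⌋ = 4 − 4 = 0
n=7: ⌊(8·259+407)/460⌋ − ⌊(7·259+407)/460⌋ = ⌊2479/460⌋ − ⌊2220/460⌋ = 5 − 4 = 1
n=8: ⌊(9·259+407)/460⌋ − ⌊(8·259+407)/460⌋ = ⌊2738/460⌋ − ⌊2479/460⌋ = 5 − 5 = 0
n=9: ⌊(10·259+407)/460⌋ − ⌊(9·259+407)/460⌋ = ⌊2997/460⌋ − ⌊2738/460⌋ = 6 − 5 = 1
n=10: ⌊(11·259+407)/460⌋ − ⌊(10·259+407)/460⌋ = ⌊3256/460⌋ − ⌊2997/460⌋ = 7 − 6 = 1
n=11: ⌊(12·259+407)/460⌋ − ⌊(11·259+407)/460⌋ = ⌊3515/460⌋ − ⌊3256/460⌋ = 7 − 7 = 0
n=12: ⌊(13·259+407)/460⌋ − ⌊(12·259+407)/460⌋ = ⌊3774/460⌋ − ⌊3515/460⌋ = 8 − 7 = 1
n=13: ⌊(14·259+407)/460⌋ − ⌊(13·259+407)/460⌋ = ⌊4033/460⌋ − ⌊3774/460⌋ = 8 − 8 = 0
n=14: ⌊(15·259+407)/460⌋ − ⌊(14·259+407)/460⌋ = ⌊4292/460⌋ − ⌊4033/460⌋ = 9 − 8 = 1
n=15: ⌊(16·259+407)/460⌋ − ⌊(15·259+407)/460⌋ = ⌊4551/460⌋ − ⌊4292/460⌋ = 9 − 9 = 0
n=16: ⌊(17·259+407)/460⌋ − ⌊(16·259+407)/460⌋ = ⌊4810/460⌋ − ⌊4551/460⌋ = 10 − 9 = 1
n=17: ⌊(18·259+407)/460⌋ − ⌊(17·259+407)/460⌋ = ⌊5069/460⌋ − ⌊4810/460⌋ = 11 − 10 = 1
n=18: ⌊(19·259+407)/460⌋ − ⌊(18·259+407)/460⌋ = ⌊5328/460⌋ − ⌊5069/460⌋ = 11 − 11 = 0
n=19: ⌊(20·259+407)/460⌋ − ⌊(19·259+407)/460⌋ = ⌊5587/460⌋ − ⌊5328/460⌋ = 12 − 11 = 1
n=20: ⌊(21·259+407)/460⌋ − ⌊(20·259+407)/460⌋ = ⌊5846/460⌋ − ⌊5587/460⌋ = 12 − 12 = 0
n=21: ⌊(22·259+407)/460⌋ − ⌊(21·259+407)/460⌋ = ⌊6105/460⌋ − ⌊5846/460⌋ = 13 − 12 = 1
n=22: ⌊(23·259+407)/460⌋ − ⌊(22·259+407)/460⌋ = ⌊6364/460⌋ − ⌊6105/460⌋ = 13 − 13 = 0
n=23: ⌊(24·259+407)/460⌋ − ⌊(23·259+407)/460⌋ = ⌊6623/460⌋ − ⌊6364/460⌋ = 14 − 13 = 1
n=24: ⌊(25·259+407)/460⌋ − ⌊(24·259+407)/460⌋ = ⌊6882/460⌋ − ⌊6623/460⌋ = 14 − 14 = 0
n=25: ⌊(26·259+407)/460⌋ − ⌊(25·259+407)/460⌋ = ⌊7141/460⌋ − ⌊6882/460⌋ = 15 − 14 = 1
n=26: ⌊(27·259+407)/460⌋ − ⌊(26·259+407)/460⌋ = ⌊7400/460⌋ − ⌊7141/460⌋ = 16 − 15 = 1
n=27: ⌊(28·259+407)/460⌋ − ⌊(27·259+407)/460⌋ = ⌊7659/460⌋ − ⌊7400/460⌋ = 16 − 16 = 0
n=28: ⌊(29·259+407)/460⌋ − ⌊(28·259+407)/460⌋ = ⌊7918/460⌋ − ⌊7659/460⌋ = 17 − 16 = 1
n=29: ⌊(30·259+407)/460⌋ − ⌊(29·259+407)/460⌋ = ⌊8177/460⌋ − ⌊7918/460⌋ = 17 − 17 = 0
n=30: ⌊(31·259+407)/460⌋ − ⌊(30·259+407)/460⌋ = ⌊8436/460⌋ − ⌊8177/460⌋ = 18 − 17 = 1
n=31: ⌊(32·259+407)/460⌋ − ⌊(31·259+407)/460⌋ = ⌊8695/460⌋ − ⌊8436/460⌋ = 18 − 18 = 0
n=32: ⌊(33·259+407)/460⌋ − ⌊(32·259+407)/460⌋ = ⌊8954/460⌋ − ⌊8695/460⌋ = 19 − 18 = 1
n=33: ⌊(34·259+407)/460⌋ − ⌊(33·259+407)/460⌋ = ⌊9213/460⌋ − ⌊8954/460⌋ = 20 − 19 = 1
n=34: ⌊(35·259+407)/460⌋ − ⌊(34·259+407)/460⌋ = ⌊9472/460⌋ − ⌊9213/460⌋ = 20 − 20 = 0
n=35: ⌊(36·259+407)/460⌋ − ⌊(35·259+407)/460⌋ = ⌊9731/460⌋ − ⌊9472/460⌋ = 21 − 20 = 1
n=36: ⌊(37·259+407)/460⌋ − ⌊(36·259+407)/460⌋ = ⌊9990/460⌋ − ⌊9731/460⌋ = 21 − 21 = 0
n=37: ⌊(38·259+407)/460⌋ − ⌊(37·259+407)/460⌋ = ⌊10249/460⌋ − ⌊9990/460⌋ = 22 − 21 = 1
n=38: ⌊(39·259+407)/460⌋ − ⌊(38·259+407)/460⌋ = ⌊10508/460⌋ − ⌊10249/460⌋ = 22 − 22 = 0
n=39: ⌊(40·259+407)/460⌋ − ⌊(39·259+407)/460⌋ = ⌊10767/460⌋ − ⌊10508/460⌋ = 23 − 22 = 1
n=40: ⌊(41·259+407)/460⌋ − ⌊(40·259+407)/460⌋ = ⌊11026/460⌋ − ⌊10767/460⌋ = 23 − 23 = 0
n=41: ⌊(42·259+407)/460⌋ − ⌊(41·259+407)/460⌋ = ⌊11285/460⌋ − ⌊11026/460⌋ = 24 − 23 = 1
n=42: ⌊(43·259+407)/460⌋ − ⌊(42·259+407)/460⌋ = ⌊11544/460⌋ − ⌊11285/460⌋ = 25 − 24 = 1
n=43: ⌊(44·259+407)/460⌋ − ⌊(43·259+407)/460⌋ = ⌊11803/460⌋ − ⌊11544/460⌋ = 25 − 25 = 0
n=44: ⌊(45·259+407)/460⌋ − ⌊(44·259+407)/460⌋ = ⌊12062/460⌋ − ⌊11803/460⌋ = 26 − 25 = 1
n=45: ⌊(46·259+407)/460⌋ − ⌊(45·259+407)/460⌋ = ⌊12321/460⌋ − ⌊12062/460⌋ = 26 − 26 = 0
n=46: ⌊(47·259+407)/460⌋ − ⌊(46·259+407)/460⌋ = ⌊12580/460⌋ − ⌊12321/460⌋ = 27 − 26 = 1
n=47: ⌊(48·259+407)/460⌋ − ⌊(47·259+407)/460⌋ = ⌊12839/460⌋ − ⌊12580/460⌋ = 27 − 27 = 0
n=48: ⌊(49·259+407)/460⌋ − ⌊(48·259+407)/460⌋ = ⌊13098/460⌋ − ⌊12839/460⌋ = 28 − 27 = 1
n=49: ⌊(50·259+407)/460⌋ − ⌊(49·259+407)/460⌋ = ⌊13357/460⌋ − ⌊13098/460⌋ = 29 − 28 = 1
n=50: ⌊(51·259+407)/460⌋ − ⌊(50·259+407)/460⌋ = ⌊13616/460⌋ − ⌊13357/460⌋ = 29 − 29 = 0
n=51: ⌊(52·259+407)/460⌋ − ⌊(51·259+407)/460⌋ = ⌊13875/460⌋ − ⌊13616/460⌋ = 30 − 29 = 1
n=52: ⌊(53·259+407)/460⌋ − ⌊(52·259+407)/460⌋ = ⌊14134/460⌋ − ⌊13875/460⌋ = 30 − 30 = 0
n=53: ⌊(54·259+407)/460⌋ − ⌊(53·259+407)/460⌋ = ⌊14393/460⌋ − ⌊14134/460⌋ = 31 − 30 = 1
n=54: ⌊(55·259+407)/460⌋ − ⌊(54·259+407)/460⌋ = ⌊14652/460⌋ − ⌊14393/460⌋ = 31 − 31 = 0
n=55: ⌊(56·259+407)/460⌋ − ⌊(55·259+407)/460⌋ = ⌊14911/460⌋ − ⌊14652/460⌋ = 32 − 31 = 1

11010101011010101101010101101010110101010110101011010101


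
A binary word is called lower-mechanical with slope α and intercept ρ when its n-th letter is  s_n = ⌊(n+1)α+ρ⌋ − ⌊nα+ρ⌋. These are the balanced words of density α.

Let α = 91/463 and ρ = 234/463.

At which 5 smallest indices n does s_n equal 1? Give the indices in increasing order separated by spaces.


2 7 12 17 22

n=0: ⌊325/463⌋−⌊234/463⌋ = 0−0 = 0
n=1: ⌊416/463⌋−⌊325/463⌋ = 0−0 = 0
n=2: ⌊507/463⌋−⌊416/463⌋ = 1−0 = 1  ← one
n=3: ⌊598/463⌋−⌊507/463⌋ = 1−1 = 0
n=4: ⌊689/463⌋−⌊598/463⌋ = 1−1 = 0
n=5: ⌊780/463⌋−⌊689/463⌋ = 1−1 = 0
n=6: ⌊871/463⌋−⌊780/463⌋ = 1−1 = 0
n=7: ⌊962/463⌋−⌊871/463⌋ = 2−1 = 1  ← one
n=8: ⌊1053/463⌋−⌊962/463⌋ = 2−2 = 0
n=9: ⌊1144/463⌋−⌊1053/463⌋ = 2−2 = 0
n=10: ⌊1235/463⌋−⌊1144/463⌋ = 2−2 = 0
n=11: ⌊1326/463⌋−⌊1235/463⌋ = 2−2 = 0
n=12: ⌊1417/463⌋−⌊1326/463⌋ = 3−2 = 1  ← one
n=13: ⌊1508/463⌋−⌊1417/463⌋ = 3−3 = 0
n=14: ⌊1599/463⌋−⌊1508/463⌋ = 3−3 = 0
n=15: ⌊1690/463⌋−⌊1599/463⌋ = 3−3 = 0
n=16: ⌊1781/463⌋−⌊1690/463⌋ = 3−3 = 0
n=17: ⌊1872/463⌋−⌊1781/463⌋ = 4−3 = 1  ← one
n=18: ⌊1963/463⌋−⌊1872/463⌋ = 4−4 = 0
n=19: ⌊2054/463⌋−⌊1963/463⌋ = 4−4 = 0
n=20: ⌊2145/463⌋−⌊2054/463⌋ = 4−4 = 0
n=21: ⌊2236/463⌋−⌊2145/463⌋ = 4−4 = 0
n=22: ⌊2327/463⌋−⌊2236/463⌋ = 5−4 = 1  ← one
positions of the first 5 ones: 2 7 12 17 22


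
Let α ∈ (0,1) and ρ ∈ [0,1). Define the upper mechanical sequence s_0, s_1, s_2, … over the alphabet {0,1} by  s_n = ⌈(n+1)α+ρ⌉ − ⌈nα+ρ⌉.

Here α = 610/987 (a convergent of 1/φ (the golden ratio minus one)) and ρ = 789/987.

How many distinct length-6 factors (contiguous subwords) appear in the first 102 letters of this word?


7

t_n = ⌈(n·610+789)/987⌉ for n = 0 … 102:
  n=0…9: ⌈789/987⌉=1 ⌈1399/987⌉=2 ⌈2009/987⌉=3 ⌈2619/987⌉=3 ⌈3229/987⌉=4 ⌈3839/987⌉=4 ⌈4449/987⌉=5 ⌈5059/987⌉=6 ⌈5669/987⌉=6 ⌈6279/987⌉=7
  n=10…19: ⌈6889/987⌉=7 ⌈7499/987⌉=8 ⌈8109/987⌉=9 ⌈8719/987⌉=9 ⌈9329/987⌉=10 ⌈9939/987⌉=11 ⌈10549/987⌉=11 ⌈11159/987⌉=12 ⌈11769/987⌉=12 ⌈12379/987⌉=13
  n=20…29: ⌈12989/987⌉=14 ⌈13599/987⌉=14 ⌈14209/987⌉=15 ⌈14819/987⌉=16 ⌈15429/987⌉=16 ⌈16039/987⌉=17 ⌈16649/987⌉=17 ⌈17259/987⌉=18 ⌈17869/987⌉=19 ⌈18479/987⌉=19
  n=30…39: ⌈19089/987⌉=20 ⌈19699/987⌉=20 ⌈20309/987⌉=21 ⌈20919/987⌉=22 ⌈21529/987⌉=22 ⌈22139/987⌉=23 ⌈22749/987⌉=24 ⌈23359/987⌉=24 ⌈23969/987⌉=25 ⌈24579/987⌉=25
  n=40…49: ⌈25189/987⌉=26 ⌈25799/987⌉=27 ⌈26409/987⌉=27 ⌈27019/987⌉=28 ⌈27629/987⌉=28 ⌈28239/987⌉=29 ⌈28849/987⌉=30 ⌈29459/987⌉=30 ⌈30069/987⌉=31 ⌈30679/987⌉=32
  n=50…59: ⌈31289/987⌉=32 ⌈31899/987⌉=33 ⌈32509/987⌉=33 ⌈33119/987⌉=34 ⌈33729/987⌉=35 ⌈34339/987⌉=35 ⌈34949/987⌉=36 ⌈35559/987⌉=37 ⌈36169/987⌉=37 ⌈36779/987⌉=38
  n=60…69: ⌈37389/987⌉=38 ⌈37999/987⌉=39 ⌈38609/987⌉=40 ⌈39219/987⌉=40 ⌈39829/987⌉=41 ⌈40439/987⌉=41 ⌈41049/987⌉=42 ⌈41659/987⌉=43 ⌈42269/987⌉=43 ⌈42879/987⌉=44
  n=70…79: ⌈43489/987⌉=45 ⌈44099/987⌉=45 ⌈44709/987⌉=46 ⌈45319/987⌉=46 ⌈45929/987⌉=47 ⌈46539/987⌉=48 ⌈47149/987⌉=48 ⌈47759/987⌉=49 ⌈48369/987⌉=50 ⌈48979/987⌉=50
  n=80…89: ⌈49589/987⌉=51 ⌈50199/987⌉=51 ⌈50809/987⌉=52 ⌈51419/987⌉=53 ⌈52029/987⌉=53 ⌈52639/987⌉=54 ⌈53249/987⌉=54 ⌈53859/987⌉=55 ⌈54469/987⌉=56 ⌈55079/987⌉=56
  n=90…99: ⌈55689/987⌉=57 ⌈56299/987⌉=58 ⌈56909/987⌉=58 ⌈57519/987⌉=59 ⌈58129/987⌉=59 ⌈58739/987⌉=60 ⌈59349/987⌉=61 ⌈59959/987⌉=61 ⌈60569/987⌉=62 ⌈61179/987⌉=62
  n=100…102: ⌈61789/987⌉=63 ⌈62399/987⌉=64 ⌈63009/987⌉=64
s_n = t_(n+1) − t_n for n = 0 … 101 gives
prefix = 110101101011011010110110101101011011010110101101101011011010110101101101011011010110101101101011010110
slide a length-6 window over [0..5] … [96..101] (97 windows); first occurrence of each distinct factor:
  [  0..  5] 110101
  [  1..  6] 101011
  [  2..  7] 010110
  [  3..  8] 101101
  [  4..  9] 011010
  [  9.. 14] 011011
  [ 10.. 15] 110110
  (the other 90 windows repeat one of these)
distinct factors: {010110, 011010, 011011, 101011, 101101, 110101, 110110}
count = 7  (Sturmian bound for length 6 is 7)


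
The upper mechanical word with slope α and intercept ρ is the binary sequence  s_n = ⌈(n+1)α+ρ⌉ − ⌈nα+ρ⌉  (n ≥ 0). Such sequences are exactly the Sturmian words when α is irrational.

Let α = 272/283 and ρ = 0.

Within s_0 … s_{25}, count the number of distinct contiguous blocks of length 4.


t_n = ⌈(n·272)/283⌉ for n = 0 … 26:
  n=0…9: ⌈0/283⌉=0 ⌈272/283⌉=1 ⌈544/283⌉=2 ⌈816/283⌉=3 ⌈1088/283⌉=4 ⌈1360/283⌉=5 ⌈1632/283⌉=6 ⌈1904/283⌉=7 ⌈2176/283⌉=8 ⌈2448/283⌉=9
  n=10…19: ⌈2720/283⌉=10 ⌈2992/283⌉=11 ⌈3264/283⌉=12 ⌈3536/283⌉=13 ⌈3808/283⌉=14 ⌈4080/283⌉=15 ⌈4352/283⌉=16 ⌈4624/283⌉=17 ⌈4896/283⌉=18 ⌈5168/283⌉=19
  n=20…26: ⌈5440/283⌉=20 ⌈5712/283⌉=21 ⌈5984/283⌉=22 ⌈6256/283⌉=23 ⌈6528/283⌉=24 ⌈6800/283⌉=25 ⌈7072/283⌉=25
s_n = t_(n+1) − t_n for n = 0 … 25 gives
prefix = 11111111111111111111111110
slide a length-4 window over [0..3] … [22..25] (23 windows); first occurrence of each distinct factor:
  [  0..  3] 1111
  [ 22.. 25] 1110
  (the other 21 windows repeat one of these)
distinct factors: {1110, 1111}
count = 2  (Sturmian bound for length 4 is 5)

2


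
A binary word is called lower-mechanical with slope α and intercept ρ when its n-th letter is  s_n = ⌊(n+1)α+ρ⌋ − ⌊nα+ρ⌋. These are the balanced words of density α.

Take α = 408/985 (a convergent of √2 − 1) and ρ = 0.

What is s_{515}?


0

(n+1)α + ρ = (516·408) / 985 = 210528/985
nα + ρ     = (515·408) / 985 = 210120/985
⌊210528/985⌋ = 213,  ⌊210120/985⌋ = 213
s_{515} = 213 − 213 = 0


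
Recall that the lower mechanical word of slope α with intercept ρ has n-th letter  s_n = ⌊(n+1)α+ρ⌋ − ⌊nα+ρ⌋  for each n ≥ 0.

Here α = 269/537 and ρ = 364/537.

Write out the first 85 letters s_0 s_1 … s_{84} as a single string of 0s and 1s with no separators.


1010101010101010101010101010101010101010101010101010101010101010101010101010101010101

n=0: ⌊(1·269+364)/537⌋ − ⌊(0·269+364)/537⌋ = ⌊633/537⌋ − ⌊364/537⌋ = 1 − 0 = 1
n=1: ⌊(2·269+364)/537⌋ − ⌊(1·269+364)/537⌋ = ⌊902/537⌋ − ⌊633/537⌋ = 1 − 1 = 0
n=2: ⌊(3·269+364)/537⌋ − ⌊(2·269+364)/537⌋ = ⌊1171/537⌋ − ⌊902/537⌋ = 2 − 1 = 1
n=3: ⌊(4·269+364)/537⌋ − ⌊(3·269+364)/537⌋ = ⌊1440/537⌋ − ⌊1171/537⌋ = 2 − 2 = 0
n=4: ⌊(5·269+364)/537⌋ − ⌊(4·269+364)/537⌋ = ⌊1709/537⌋ − ⌊1440/537⌋ = 3 − 2 = 1
n=5: ⌊(6·269+364)/537⌋ − ⌊(5·269+364)/537⌋ = ⌊1978/537⌋ − ⌊1709/537⌋ = 3 − 3 = 0
n=6: ⌊(7·269+364)/537⌋ − ⌊(6·269+364)/537⌋ = ⌊2247/537⌋ − ⌊1978/537⌋ = 4 − 3 = 1
n=7: ⌊(8·269+364)/537⌋ − ⌊(7·269+364)/537⌋ = ⌊2516/537⌋ − ⌊2247/537⌋ = 4 − 4 = 0
n=8: ⌊(9·269+364)/537⌋ − ⌊(8·269+364)/537⌋ = ⌊2785/537⌋ − ⌊2516/537⌋ = 5 − 4 = 1
n=9: ⌊(10·269+364)/537⌋ − ⌊(9·269+364)/537⌋ = ⌊3054/537⌋ − ⌊2785/537⌋ = 5 − 5 = 0
n=10: ⌊(11·269+364)/537⌋ − ⌊(10·269+364)/537⌋ = ⌊3323/537⌋ − ⌊3054/537⌋ = 6 − 5 = 1
n=11: ⌊(12·269+364)/537⌋ − ⌊(11·269+364)/537⌋ = ⌊3592/537⌋ − ⌊3323/537⌋ = 6 − 6 = 0
n=12: ⌊(13·269+364)/537⌋ − ⌊(12·269+364)/537⌋ = ⌊3861/537⌋ − ⌊3592/537⌋ = 7 − 6 = 1
n=13: ⌊(14·269+364)/537⌋ − ⌊(13·269+364)/537⌋ = ⌊4130/537⌋ − ⌊3861/537⌋ = 7 − 7 = 0
n=14: ⌊(15·269+364)/537⌋ − ⌊(14·269+364)/537⌋ = ⌊4399/537⌋ − ⌊4130/537⌋ = 8 − 7 = 1
n=15: ⌊(16·269+364)/537⌋ − ⌊(15·269+364)/537⌋ = ⌊4668/537⌋ − ⌊4399/537⌋ = 8 − 8 = 0
n=16: ⌊(17·269+364)/537⌋ − ⌊(16·269+364)/537⌋ = ⌊4937/537⌋ − ⌊4668/537⌋ = 9 − 8 = 1
n=17: ⌊(18·269+364)/537⌋ − ⌊(17·269+364)/537⌋ = ⌊5206/537⌋ − ⌊4937/537⌋ = 9 − 9 = 0
n=18: ⌊(19·269+364)/537⌋ − ⌊(18·269+364)/537⌋ = ⌊5475/537⌋ − ⌊5206/537⌋ = 10 − 9 = 1
n=19: ⌊(20·269+364)/537⌋ − ⌊(19·269+364)/537⌋ = ⌊5744/537⌋ − ⌊5475/537⌋ = 10 − 10 = 0
n=20: ⌊(21·269+364)/537⌋ − ⌊(20·269+364)/537⌋ = ⌊6013/537⌋ − ⌊5744/537⌋ = 11 − 10 = 1
n=21: ⌊(22·269+364)/537⌋ − ⌊(21·269+364)/537⌋ = ⌊6282/537⌋ − ⌊6013/537⌋ = 11 − 11 = 0
n=22: ⌊(23·269+364)/537⌋ − ⌊(22·269+364)/537⌋ = ⌊6551/537⌋ − ⌊6282/537⌋ = 12 − 11 = 1
n=23: ⌊(24·269+364)/537⌋ − ⌊(23·269+364)/537⌋ = ⌊6820/537⌋ − ⌊6551/537⌋ = 12 − 12 = 0
n=24: ⌊(25·269+364)/537⌋ − ⌊(24·269+364)/537⌋ = ⌊7089/537⌋ − ⌊6820/537⌋ = 13 − 12 = 1
n=25: ⌊(26·269+364)/537⌋ − ⌊(25·269+364)/537⌋ = ⌊7358/537⌋ − ⌊7089/537⌋ = 13 − 13 = 0
n=26: ⌊(27·269+364)/537⌋ − ⌊(26·269+364)/537⌋ = ⌊7627/537⌋ − ⌊7358/537⌋ = 14 − 13 = 1
n=27: ⌊(28·269+364)/537⌋ − ⌊(27·269+364)/537⌋ = ⌊7896/537⌋ − ⌊7627/537⌋ = 14 − 14 = 0
n=28: ⌊(29·269+364)/537⌋ − ⌊(28·269+364)/537⌋ = ⌊8165/537⌋ − ⌊7896/537⌋ = 15 − 14 = 1
n=29: ⌊(30·269+364)/537⌋ − ⌊(29·269+364)/537⌋ = ⌊8434/537⌋ − ⌊8165/537⌋ = 15 − 15 = 0
n=30: ⌊(31·269+364)/537⌋ − ⌊(30·269+364)/537⌋ = ⌊8703/537⌋ − ⌊8434/537⌋ = 16 − 15 = 1
n=31: ⌊(32·269+364)/537⌋ − ⌊(31·269+364)/537⌋ = ⌊8972/537⌋ − ⌊8703/537⌋ = 16 − 16 = 0
n=32: ⌊(33·269+364)/537⌋ − ⌊(32·269+364)/537⌋ = ⌊9241/537⌋ − ⌊8972/537⌋ = 17 − 16 = 1
n=33: ⌊(34·269+364)/537⌋ − ⌊(33·269+364)/537⌋ = ⌊9510/537⌋ − ⌊9241/537⌋ = 17 − 17 = 0
n=34: ⌊(35·269+364)/537⌋ − ⌊(34·269+364)/537⌋ = ⌊9779/537⌋ − ⌊9510/537⌋ = 18 − 17 = 1
n=35: ⌊(36·269+364)/537⌋ − ⌊(35·269+364)/537⌋ = ⌊10048/537⌋ − ⌊9779/537⌋ = 18 − 18 = 0
n=36: ⌊(37·269+364)/537⌋ − ⌊(36·269+364)/537⌋ = ⌊10317/537⌋ − ⌊10048/537⌋ = 19 − 18 = 1
n=37: ⌊(38·269+364)/537⌋ − ⌊(37·269+364)/537⌋ = ⌊10586/537⌋ − ⌊10317/537⌋ = 19 − 19 = 0
n=38: ⌊(39·269+364)/537⌋ − ⌊(38·269+364)/537⌋ = ⌊10855/537⌋ − ⌊10586/537⌋ = 20 − 19 = 1
n=39: ⌊(40·269+364)/537⌋ − ⌊(39·269+364)/537⌋ = ⌊11124/537⌋ − ⌊10855/537⌋ = 20 − 20 = 0
n=40: ⌊(41·269+364)/537⌋ − ⌊(40·269+364)/537⌋ = ⌊11393/537⌋ − ⌊11124/537⌋ = 21 − 20 = 1
n=41: ⌊(42·269+364)/537⌋ − ⌊(41·269+364)/537⌋ = ⌊11662/537⌋ − ⌊11393/537⌋ = 21 − 21 = 0
n=42: ⌊(43·269+364)/537⌋ − ⌊(42·269+364)/537⌋ = ⌊11931/537⌋ − ⌊11662/537⌋ = 22 − 21 = 1
n=43: ⌊(44·269+364)/537⌋ − ⌊(43·269+364)/537⌋ = ⌊12200/537⌋ − ⌊11931/537⌋ = 22 − 22 = 0
n=44: ⌊(45·269+364)/537⌋ − ⌊(44·269+364)/537⌋ = ⌊12469/537⌋ − ⌊12200/537⌋ = 23 − 22 = 1
n=45: ⌊(46·269+364)/537⌋ − ⌊(45·269+364)/537⌋ = ⌊12738/537⌋ − ⌊12469/537⌋ = 23 − 23 = 0
n=46: ⌊(47·269+364)/537⌋ − ⌊(46·269+364)/537⌋ = ⌊13007/537⌋ − ⌊12738/537⌋ = 24 − 23 = 1
n=47: ⌊(48·269+364)/537⌋ − ⌊(47·269+364)/537⌋ = ⌊13276/537⌋ − ⌊13007/537⌋ = 24 − 24 = 0
n=48: ⌊(49·269+364)/537⌋ − ⌊(48·269+364)/537⌋ = ⌊13545/537⌋ − ⌊13276/537⌋ = 25 − 24 = 1
n=49: ⌊(50·269+364)/537⌋ − ⌊(49·269+364)/537⌋ = ⌊13814/537⌋ − ⌊13545/537⌋ = 25 − 25 = 0
n=50: ⌊(51·269+364)/537⌋ − ⌊(50·269+364)/537⌋ = ⌊14083/537⌋ − ⌊13814/537⌋ = 26 − 25 = 1
n=51: ⌊(52·269+364)/537⌋ − ⌊(51·269+364)/537⌋ = ⌊14352/537⌋ − ⌊14083/537⌋ = 26 − 26 = 0
n=52: ⌊(53·269+364)/537⌋ − ⌊(52·269+364)/537⌋ = ⌊14621/537⌋ − ⌊14352/537⌋ = 27 − 26 = 1
n=53: ⌊(54·269+364)/537⌋ − ⌊(53·269+364)/537⌋ = ⌊14890/537⌋ − ⌊14621/537⌋ = 27 − 27 = 0
n=54: ⌊(55·269+364)/537⌋ − ⌊(54·269+364)/537⌋ = ⌊15159/537⌋ − ⌊14890/537⌋ = 28 − 27 = 1
n=55: ⌊(56·269+364)/537⌋ − ⌊(55·269+364)/537⌋ = ⌊15428/537⌋ − ⌊15159/537⌋ = 28 − 28 = 0
n=56: ⌊(57·269+364)/537⌋ − ⌊(56·269+364)/537⌋ = ⌊15697/537⌋ − ⌊15428/537⌋ = 29 − 28 = 1
n=57: ⌊(58·269+364)/537⌋ − ⌊(57·269+364)/537⌋ = ⌊15966/537⌋ − ⌊15697/537⌋ = 29 − 29 = 0
n=58: ⌊(59·269+364)/537⌋ − ⌊(58·269+364)/537⌋ = ⌊16235/537⌋ − ⌊15966/537⌋ = 30 − 29 = 1
n=59: ⌊(60·269+364)/537⌋ − ⌊(59·269+364)/537⌋ = ⌊16504/537⌋ − ⌊16235/537⌋ = 30 − 30 = 0
n=60: ⌊(61·269+364)/537⌋ − ⌊(60·269+364)/537⌋ = ⌊16773/537⌋ − ⌊16504/537⌋ = 31 − 30 = 1
n=61: ⌊(62·269+364)/537⌋ − ⌊(61·269+364)/537⌋ = ⌊17042/537⌋ − ⌊16773/537⌋ = 31 − 31 = 0
n=62: ⌊(63·269+364)/537⌋ − ⌊(62·269+364)/537⌋ = ⌊17311/537⌋ − ⌊17042/537⌋ = 32 − 31 = 1
n=63: ⌊(64·269+364)/537⌋ − ⌊(63·269+364)/537⌋ = ⌊17580/537⌋ − ⌊17311/537⌋ = 32 − 32 = 0
n=64: ⌊(65·269+364)/537⌋ − ⌊(64·269+364)/537⌋ = ⌊17849/537⌋ − ⌊17580/537⌋ = 33 − 32 = 1
n=65: ⌊(66·269+364)/537⌋ − ⌊(65·269+364)/537⌋ = ⌊18118/537⌋ − ⌊17849/537⌋ = 33 − 33 = 0
n=66: ⌊(67·269+364)/537⌋ − ⌊(66·269+364)/537⌋ = ⌊18387/537⌋ − ⌊18118/537⌋ = 34 − 33 = 1
n=67: ⌊(68·269+364)/537⌋ − ⌊(67·269+364)/537⌋ = ⌊18656/537⌋ − ⌊18387/537⌋ = 34 − 34 = 0
n=68: ⌊(69·269+364)/537⌋ − ⌊(68·269+364)/537⌋ = ⌊18925/537⌋ − ⌊18656/537⌋ = 35 − 34 = 1
n=69: ⌊(70·269+364)/537⌋ − ⌊(69·269+364)/537⌋ = ⌊19194/537⌋ − ⌊18925/537⌋ = 35 − 35 = 0
n=70: ⌊(71·269+364)/537⌋ − ⌊(70·269+364)/537⌋ = ⌊19463/537⌋ − ⌊19194/537⌋ = 36 − 35 = 1
n=71: ⌊(72·269+364)/537⌋ − ⌊(71·269+364)/537⌋ = ⌊19732/537⌋ − ⌊19463/537⌋ = 36 − 36 = 0
n=72: ⌊(73·269+364)/537⌋ − ⌊(72·269+364)/537⌋ = ⌊20001/537⌋ − ⌊19732/537⌋ = 37 − 36 = 1
n=73: ⌊(74·269+364)/537⌋ − ⌊(73·269+364)/537⌋ = ⌊20270/537⌋ − ⌊20001/537⌋ = 37 − 37 = 0
n=74: ⌊(75·269+364)/537⌋ − ⌊(74·269+364)/537⌋ = ⌊20539/537⌋ − ⌊20270/537⌋ = 38 − 37 = 1
n=75: ⌊(76·269+364)/537⌋ − ⌊(75·269+364)/537⌋ = ⌊20808/537⌋ − ⌊20539/537⌋ = 38 − 38 = 0
n=76: ⌊(77·269+364)/537⌋ − ⌊(76·269+364)/537⌋ = ⌊21077/537⌋ − ⌊20808/537⌋ = 39 − 38 = 1
n=77: ⌊(78·269+364)/537⌋ − ⌊(77·269+364)/537⌋ = ⌊21346/537⌋ − ⌊21077/537⌋ = 39 − 39 = 0
n=78: ⌊(79·269+364)/537⌋ − ⌊(78·269+364)/537⌋ = ⌊21615/537⌋ − ⌊21346/537⌋ = 40 − 39 = 1
n=79: ⌊(80·269+364)/537⌋ − ⌊(79·269+364)/537⌋ = ⌊21884/537⌋ − ⌊21615/537⌋ = 40 − 40 = 0
n=80: ⌊(81·269+364)/537⌋ − ⌊(80·269+364)/537⌋ = ⌊22153/537⌋ − ⌊21884/537⌋ = 41 − 40 = 1
n=81: ⌊(82·269+364)/537⌋ − ⌊(81·269+364)/537⌋ = ⌊22422/537⌋ − ⌊22153/537⌋ = 41 − 41 = 0
n=82: ⌊(83·269+364)/537⌋ − ⌊(82·269+364)/537⌋ = ⌊22691/537⌋ − ⌊22422/537⌋ = 42 − 41 = 1
n=83: ⌊(84·269+364)/537⌋ − ⌊(83·269+364)/537⌋ = ⌊22960/537⌋ − ⌊22691/537⌋ = 42 − 42 = 0
n=84: ⌊(85·269+364)/537⌋ − ⌊(84·269+364)/537⌋ = ⌊23229/537⌋ − ⌊22960/537⌋ = 43 − 42 = 1
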